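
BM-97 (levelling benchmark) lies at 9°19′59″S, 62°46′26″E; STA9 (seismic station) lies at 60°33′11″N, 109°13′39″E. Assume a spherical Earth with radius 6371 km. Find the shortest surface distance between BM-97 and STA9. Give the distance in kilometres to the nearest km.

8770 km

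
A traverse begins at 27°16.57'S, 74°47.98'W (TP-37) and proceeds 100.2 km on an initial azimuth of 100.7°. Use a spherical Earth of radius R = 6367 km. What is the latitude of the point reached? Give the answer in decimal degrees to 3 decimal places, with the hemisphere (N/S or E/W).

27.440°S

TP-37: φ = -27.27617°, λ = -74.79967°
δ = d/R = 100.2/6367 = 0.015737 rad
φ₂ = arcsin(sin φ₁ cos δ + cos φ₁ sin δ cos θ)
   = arcsin(-0.45828·0.99988 + 0.88881·0.01574·-0.18567) = -27.44004°
λ₂ = λ₁ + atan2(sin θ sin δ cos φ₁, cos δ − sin φ₁ sin φ₂) = -73.80133°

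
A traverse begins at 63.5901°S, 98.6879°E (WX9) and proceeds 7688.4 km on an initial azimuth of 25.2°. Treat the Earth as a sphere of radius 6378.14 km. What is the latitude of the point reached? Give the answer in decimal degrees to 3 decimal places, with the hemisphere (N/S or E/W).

δ = d/R = 7688.4/6378.14 = 1.205430 rad
φ₂ = arcsin(sin φ₁ cos δ + cos φ₁ sin δ cos θ)
   = arcsin(-0.89563·0.35729 + 0.44479·0.93399·0.90483) = 3.20393°
λ₂ = λ₁ + atan2(sin θ sin δ cos φ₁, cos δ − sin φ₁ sin φ₂) = 122.15968°

3.204°N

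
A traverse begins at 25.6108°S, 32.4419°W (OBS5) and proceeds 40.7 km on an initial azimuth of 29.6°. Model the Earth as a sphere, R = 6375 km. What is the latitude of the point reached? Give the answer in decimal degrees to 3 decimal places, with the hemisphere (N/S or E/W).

δ = d/R = 40.7/6375 = 0.006384 rad
φ₂ = arcsin(sin φ₁ cos δ + cos φ₁ sin δ cos θ)
   = arcsin(-0.43226·0.99998 + 0.90175·0.00638·0.86949) = -25.29261°
λ₂ = λ₁ + atan2(sin θ sin δ cos φ₁, cos δ − sin φ₁ sin φ₂) = -32.24206°

25.293°S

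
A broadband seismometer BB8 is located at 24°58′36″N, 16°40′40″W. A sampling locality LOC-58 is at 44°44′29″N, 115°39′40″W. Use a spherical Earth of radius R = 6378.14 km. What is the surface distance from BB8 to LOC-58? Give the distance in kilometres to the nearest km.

8756 km

BB8: φ = +24.97667°, λ = -16.67778°
LOC-58: φ = +44.74139°, λ = -115.66111°
Δφ = 19.7647°,  Δλ = -98.9833°
a = sin²(Δφ/2) + cos φ₁ cos φ₂ sin²(Δλ/2) = 0.401657
c = 2·arcsin(√a) = 1.372819 rad = 78.6567°
d = R·c = 6378.14 × 1.372819 = 8756.0 km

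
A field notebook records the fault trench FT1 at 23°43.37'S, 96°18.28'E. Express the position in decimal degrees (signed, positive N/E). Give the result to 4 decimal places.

-23.7228°, +96.3047°

lat: 23.7228° S → -23.7228°
lon: 96.3047° E → +96.3047°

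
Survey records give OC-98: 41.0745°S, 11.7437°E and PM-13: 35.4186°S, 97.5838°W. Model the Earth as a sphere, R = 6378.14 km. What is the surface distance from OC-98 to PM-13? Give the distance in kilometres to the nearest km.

8881 km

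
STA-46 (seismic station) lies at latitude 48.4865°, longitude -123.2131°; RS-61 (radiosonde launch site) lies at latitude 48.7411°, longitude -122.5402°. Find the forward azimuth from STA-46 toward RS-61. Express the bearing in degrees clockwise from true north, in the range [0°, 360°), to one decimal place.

60.0°

Δλ = 0.6729°
y = sin Δλ · cos φ₂ = 0.007745
x = cos φ₁ sin φ₂ − sin φ₁ cos φ₂ cos Δλ = 0.004478
θ = atan2(y, x) = 59.9656° → 59.9656° (mod 360°)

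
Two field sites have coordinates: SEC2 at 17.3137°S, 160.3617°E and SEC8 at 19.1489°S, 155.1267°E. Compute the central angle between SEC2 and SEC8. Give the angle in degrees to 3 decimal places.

Δφ = -1.8352°,  Δλ = -5.2350°
a = sin²(Δφ/2) + cos φ₁ cos φ₂ sin²(Δλ/2) = 0.002137
c = 2·arcsin(√a) = 0.092496 rad = 5.2997°

5.300°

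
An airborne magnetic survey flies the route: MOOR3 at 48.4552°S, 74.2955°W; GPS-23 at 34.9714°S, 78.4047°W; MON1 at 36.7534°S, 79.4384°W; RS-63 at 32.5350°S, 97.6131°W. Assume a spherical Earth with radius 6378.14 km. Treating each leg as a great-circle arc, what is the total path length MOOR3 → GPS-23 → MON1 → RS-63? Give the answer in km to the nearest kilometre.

MOOR3→GPS-23: c = 0.241255 rad, d = 1538.76 km
GPS-23→MON1: c = 0.034366 rad, d = 219.19 km
MON1→RS-63: c = 0.270673 rad, d = 1726.39 km
Total = 1538.76 + 219.19 + 1726.39 = 3484.34 km

3484 km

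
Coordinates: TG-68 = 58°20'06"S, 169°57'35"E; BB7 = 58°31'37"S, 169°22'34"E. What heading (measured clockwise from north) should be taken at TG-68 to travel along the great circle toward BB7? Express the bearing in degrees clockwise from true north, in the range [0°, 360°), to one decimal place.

TG-68: φ = -58.33500°, λ = +169.95972°
BB7: φ = -58.52694°, λ = +169.37611°
Δλ = -0.5836°
y = sin Δλ · cos φ₂ = -0.005318
x = cos φ₁ sin φ₂ − sin φ₁ cos φ₂ cos Δλ = -0.003373
θ = atan2(y, x) = -122.3864° → 237.6136° (mod 360°)

237.6°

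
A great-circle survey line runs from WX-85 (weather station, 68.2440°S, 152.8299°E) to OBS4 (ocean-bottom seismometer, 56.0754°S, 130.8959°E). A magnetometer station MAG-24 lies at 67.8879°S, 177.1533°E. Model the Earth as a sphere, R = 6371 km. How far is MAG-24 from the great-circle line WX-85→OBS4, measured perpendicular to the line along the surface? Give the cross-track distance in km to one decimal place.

δ₁₃ = central angle WX-85→MAG-24 = 0.157668 rad  (haversine)
θ₁₃ = bearing WX-85→MAG-24 = 99.094°,  θ₁₂ = bearing WX-85→OBS4 = 309.731°
dₓₜ = R·arcsin(sin δ₁₃ · sin(θ₁₃ − θ₁₂)) = 6371·arcsin(0.15702·sin(-210.637°)) = 510.319 km
|dₓₜ| = 510.319 km

510.3 km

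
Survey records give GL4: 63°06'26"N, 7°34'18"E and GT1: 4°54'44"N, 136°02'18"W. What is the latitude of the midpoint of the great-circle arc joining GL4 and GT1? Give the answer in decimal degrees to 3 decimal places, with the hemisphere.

GL4: φ = +63.10722°, λ = +7.57167°
GT1: φ = +4.91222°, λ = -136.03833°
Bx = cos φ₂ cos Δλ = -0.802041,  By = cos φ₂ sin Δλ = -0.591099
φₘ = atan2(sin φ₁ + sin φ₂, √((cos φ₁ + Bx)² + By²)) = 54.90715°
λₘ = λ₁ + atan2(By, cos φ₁ + Bx) = -113.03862°

54.907°N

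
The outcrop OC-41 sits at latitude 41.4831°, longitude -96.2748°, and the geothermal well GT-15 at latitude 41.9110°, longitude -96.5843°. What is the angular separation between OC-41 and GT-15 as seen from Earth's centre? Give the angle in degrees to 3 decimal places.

Δφ = 0.4279°,  Δλ = -0.3095°
a = sin²(Δφ/2) + cos φ₁ cos φ₂ sin²(Δλ/2) = 0.000018
c = 2·arcsin(√a) = 0.008488 rad = 0.4863°

0.486°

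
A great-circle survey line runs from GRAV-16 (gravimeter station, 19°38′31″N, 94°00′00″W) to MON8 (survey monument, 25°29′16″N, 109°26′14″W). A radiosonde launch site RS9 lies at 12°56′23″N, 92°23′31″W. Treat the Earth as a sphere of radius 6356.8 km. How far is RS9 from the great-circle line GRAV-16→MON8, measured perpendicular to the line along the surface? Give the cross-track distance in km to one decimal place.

597.8 km

GRAV-16: φ = +19.64194°, λ = -94.00000°
MON8: φ = +25.48778°, λ = -109.43722°
RS9: φ = +12.93972°, λ = -92.39194°
δ₁₃ = central angle GRAV-16→RS9 = 0.120033 rad  (haversine)
θ₁₃ = bearing GRAV-16→RS9 = 166.797°,  θ₁₂ = bearing GRAV-16→MON8 = 295.148°
dₓₜ = R·arcsin(sin δ₁₃ · sin(θ₁₃ − θ₁₂)) = 6356.8·arcsin(0.11975·sin(-128.351°)) = -597.833 km
|dₓₜ| = 597.833 km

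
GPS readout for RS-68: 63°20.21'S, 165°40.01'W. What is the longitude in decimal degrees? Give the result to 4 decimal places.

165.6668°W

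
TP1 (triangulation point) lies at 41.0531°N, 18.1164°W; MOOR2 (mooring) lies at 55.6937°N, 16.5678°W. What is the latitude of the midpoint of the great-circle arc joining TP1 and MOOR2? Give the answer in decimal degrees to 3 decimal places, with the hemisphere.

48.376°N

Bx = cos φ₂ cos Δλ = 0.563411,  By = cos φ₂ sin Δλ = 0.015232
φₘ = atan2(sin φ₁ + sin φ₂, √((cos φ₁ + Bx)² + By²)) = 48.37594°
λₘ = λ₁ + atan2(By, cos φ₁ + Bx) = -17.45404°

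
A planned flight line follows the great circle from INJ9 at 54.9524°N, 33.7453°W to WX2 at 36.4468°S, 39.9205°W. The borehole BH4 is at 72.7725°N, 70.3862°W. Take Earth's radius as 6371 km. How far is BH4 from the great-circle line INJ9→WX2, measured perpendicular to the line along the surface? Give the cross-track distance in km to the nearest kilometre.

δ₁₃ = central angle INJ9→BH4 = 0.406744 rad  (haversine)
θ₁₃ = bearing INJ9→BH4 = 333.463°,  θ₁₂ = bearing INJ9→WX2 = 184.966°
dₓₜ = R·arcsin(sin δ₁₃ · sin(θ₁₃ − θ₁₂)) = 6371·arcsin(0.39562·sin(148.498°)) = 1326.616 km
|dₓₜ| = 1326.616 km

1327 km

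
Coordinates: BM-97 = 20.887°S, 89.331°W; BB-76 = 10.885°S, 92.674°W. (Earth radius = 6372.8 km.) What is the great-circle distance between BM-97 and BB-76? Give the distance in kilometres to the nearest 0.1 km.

Δφ = 10.0020°,  Δλ = -3.3430°
a = sin²(Δφ/2) + cos φ₁ cos φ₂ sin²(Δλ/2) = 0.008380
c = 2·arcsin(√a) = 0.183339 rad = 10.5045°
d = R·c = 6372.8 × 0.183339 = 1168.4 km

1168.4 km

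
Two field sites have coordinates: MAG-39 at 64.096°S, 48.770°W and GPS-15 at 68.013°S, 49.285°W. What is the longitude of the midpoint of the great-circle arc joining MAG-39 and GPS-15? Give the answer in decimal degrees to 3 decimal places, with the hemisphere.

49.008°W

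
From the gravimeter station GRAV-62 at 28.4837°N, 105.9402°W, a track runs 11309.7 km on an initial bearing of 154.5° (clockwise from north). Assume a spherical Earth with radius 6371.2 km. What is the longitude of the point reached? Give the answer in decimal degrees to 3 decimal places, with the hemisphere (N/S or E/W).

δ = d/R = 11309.7/6371.2 = 1.775129 rad
φ₂ = arcsin(sin φ₁ cos δ + cos φ₁ sin δ cos θ)
   = arcsin(0.47691·-0.20291 + 0.87895·0.97920·-0.90259) = -60.87939°
λ₂ = λ₁ + atan2(sin θ sin δ cos φ₁, cos δ − sin φ₁ sin φ₂) = -45.91570°

45.916°W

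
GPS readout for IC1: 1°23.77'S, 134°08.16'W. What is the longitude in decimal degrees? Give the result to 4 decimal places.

134.1360°W

134° + 8.16′/60 = 134 + 0.13600 = 134.1360°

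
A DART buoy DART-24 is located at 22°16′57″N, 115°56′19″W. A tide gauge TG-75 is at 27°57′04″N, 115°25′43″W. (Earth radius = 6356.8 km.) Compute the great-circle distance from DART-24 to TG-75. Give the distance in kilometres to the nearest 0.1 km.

DART-24: φ = +22.28250°, λ = -115.93861°
TG-75: φ = +27.95111°, λ = -115.42861°
Δφ = 5.6686°,  Δλ = 0.5100°
a = sin²(Δφ/2) + cos φ₁ cos φ₂ sin²(Δλ/2) = 0.002461
c = 2·arcsin(√a) = 0.099263 rad = 5.6874°
d = R·c = 6356.8 × 0.099263 = 631.0 km

631.0 km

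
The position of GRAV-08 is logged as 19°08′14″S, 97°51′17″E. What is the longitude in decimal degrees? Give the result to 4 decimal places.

97° + 51′/60 + 17″/3600 = 97 + 0.85000 + 0.00472 = 97.8547°

97.8547°E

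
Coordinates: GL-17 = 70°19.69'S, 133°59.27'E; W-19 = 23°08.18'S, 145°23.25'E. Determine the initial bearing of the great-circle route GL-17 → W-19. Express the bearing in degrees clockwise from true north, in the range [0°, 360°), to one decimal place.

GL-17: φ = -70.32817°, λ = +133.98783°
W-19: φ = -23.13633°, λ = +145.38750°
Δλ = 11.3997°
y = sin Δλ · cos φ₂ = 0.181755
x = cos φ₁ sin φ₂ − sin φ₁ cos φ₂ cos Δλ = 0.716551
θ = atan2(y, x) = 14.2330° → 14.2330° (mod 360°)

14.2°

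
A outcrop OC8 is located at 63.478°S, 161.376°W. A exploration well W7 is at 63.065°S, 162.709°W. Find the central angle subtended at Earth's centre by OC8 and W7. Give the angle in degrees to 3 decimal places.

Δφ = 0.4130°,  Δλ = -1.3330°
a = sin²(Δφ/2) + cos φ₁ cos φ₂ sin²(Δλ/2) = 0.000040
c = 2·arcsin(√a) = 0.012706 rad = 0.7280°

0.728°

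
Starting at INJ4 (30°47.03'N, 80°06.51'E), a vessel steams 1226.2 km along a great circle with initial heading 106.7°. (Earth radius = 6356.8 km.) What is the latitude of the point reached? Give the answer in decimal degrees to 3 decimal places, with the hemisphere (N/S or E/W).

INJ4: φ = +30.78383°, λ = +80.10850°
δ = d/R = 1226.2/6356.8 = 0.192896 rad
φ₂ = arcsin(sin φ₁ cos δ + cos φ₁ sin δ cos θ)
   = arcsin(0.51180·0.98145 + 0.85910·0.19170·-0.28736) = 27.06380°
λ₂ = λ₁ + atan2(sin θ sin δ cos φ₁, cos δ − sin φ₁ sin φ₂) = 92.00793°

27.064°N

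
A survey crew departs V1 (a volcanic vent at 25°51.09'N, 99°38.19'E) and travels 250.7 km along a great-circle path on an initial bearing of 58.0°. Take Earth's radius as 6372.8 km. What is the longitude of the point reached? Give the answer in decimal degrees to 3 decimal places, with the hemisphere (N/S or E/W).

101.782°E

V1: φ = +25.85150°, λ = +99.63650°
δ = d/R = 250.7/6372.8 = 0.039339 rad
φ₂ = arcsin(sin φ₁ cos δ + cos φ₁ sin δ cos θ)
   = arcsin(0.43604·0.99923 + 0.89993·0.03933·0.52992) = 27.03009°
λ₂ = λ₁ + atan2(sin θ sin δ cos φ₁, cos δ − sin φ₁ sin φ₂) = 101.78231°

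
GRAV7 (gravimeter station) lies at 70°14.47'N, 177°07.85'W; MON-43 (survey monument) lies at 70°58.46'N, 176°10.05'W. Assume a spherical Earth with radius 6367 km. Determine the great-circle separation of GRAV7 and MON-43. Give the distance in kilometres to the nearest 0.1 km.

88.9 km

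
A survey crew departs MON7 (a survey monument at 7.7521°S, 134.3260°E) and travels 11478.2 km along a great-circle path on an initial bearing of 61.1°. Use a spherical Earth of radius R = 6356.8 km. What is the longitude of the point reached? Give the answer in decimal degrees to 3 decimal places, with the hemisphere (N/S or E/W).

124.565°W

δ = d/R = 11478.2/6356.8 = 1.805657 rad
φ₂ = arcsin(sin φ₁ cos δ + cos φ₁ sin δ cos θ)
   = arcsin(-0.13489·-0.23271 + 0.99086·0.97255·0.48328) = 29.80888°
λ₂ = λ₁ + atan2(sin θ sin δ cos φ₁, cos δ − sin φ₁ sin φ₂) = -124.56507°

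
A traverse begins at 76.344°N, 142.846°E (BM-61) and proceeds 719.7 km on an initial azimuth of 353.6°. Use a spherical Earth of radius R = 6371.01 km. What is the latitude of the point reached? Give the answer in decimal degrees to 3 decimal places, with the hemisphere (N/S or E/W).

δ = d/R = 719.7/6371.01 = 0.112965 rad
φ₂ = arcsin(sin φ₁ cos δ + cos φ₁ sin δ cos θ)
   = arcsin(0.97173·0.99363 + 0.23609·0.11272·0.99377) = 82.74081°
λ₂ = λ₁ + atan2(sin θ sin δ cos φ₁, cos δ − sin φ₁ sin φ₂) = 137.13896°

82.741°N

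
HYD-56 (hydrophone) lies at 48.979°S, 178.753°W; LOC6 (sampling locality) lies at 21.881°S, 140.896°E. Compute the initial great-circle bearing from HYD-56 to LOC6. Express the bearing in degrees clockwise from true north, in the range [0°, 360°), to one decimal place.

295.7°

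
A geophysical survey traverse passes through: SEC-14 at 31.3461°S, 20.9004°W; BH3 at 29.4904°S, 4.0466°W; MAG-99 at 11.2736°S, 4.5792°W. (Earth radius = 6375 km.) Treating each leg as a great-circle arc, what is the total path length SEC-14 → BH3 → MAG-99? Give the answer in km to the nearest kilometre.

SEC-14→BH3: c = 0.255468 rad, d = 1628.61 km
BH3→MAG-99: c = 0.318061 rad, d = 2027.64 km
Total = 1628.61 + 2027.64 = 3656.25 km

3656 km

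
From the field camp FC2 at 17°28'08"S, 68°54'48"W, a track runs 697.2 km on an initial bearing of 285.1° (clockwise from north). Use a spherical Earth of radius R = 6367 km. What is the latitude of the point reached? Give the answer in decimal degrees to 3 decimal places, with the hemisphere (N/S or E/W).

FC2: φ = -17.46889°, λ = -68.91333°
δ = d/R = 697.2/6367 = 0.109502 rad
φ₂ = arcsin(sin φ₁ cos δ + cos φ₁ sin δ cos θ)
   = arcsin(-0.30019·0.99401 + 0.95388·0.10928·0.26050) = -15.73772°
λ₂ = λ₁ + atan2(sin θ sin δ cos φ₁, cos δ − sin φ₁ sin φ₂) = -75.20671°

15.738°S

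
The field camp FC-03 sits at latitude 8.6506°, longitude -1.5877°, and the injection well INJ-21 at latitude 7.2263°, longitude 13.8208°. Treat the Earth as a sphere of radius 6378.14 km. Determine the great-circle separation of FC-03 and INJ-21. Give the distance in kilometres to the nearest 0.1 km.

Δφ = -1.4243°,  Δλ = 15.4085°
a = sin²(Δφ/2) + cos φ₁ cos φ₂ sin²(Δλ/2) = 0.017781
c = 2·arcsin(√a) = 0.267487 rad = 15.3259°
d = R·c = 6378.14 × 0.267487 = 1706.1 km

1706.1 km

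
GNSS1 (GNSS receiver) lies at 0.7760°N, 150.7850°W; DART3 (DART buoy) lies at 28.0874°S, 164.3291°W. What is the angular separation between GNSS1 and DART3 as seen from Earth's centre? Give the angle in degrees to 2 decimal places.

Δφ = -28.8634°,  Δλ = -13.5441°
a = sin²(Δφ/2) + cos φ₁ cos φ₂ sin²(Δλ/2) = 0.074380
c = 2·arcsin(√a) = 0.552452 rad = 31.6532°

31.65°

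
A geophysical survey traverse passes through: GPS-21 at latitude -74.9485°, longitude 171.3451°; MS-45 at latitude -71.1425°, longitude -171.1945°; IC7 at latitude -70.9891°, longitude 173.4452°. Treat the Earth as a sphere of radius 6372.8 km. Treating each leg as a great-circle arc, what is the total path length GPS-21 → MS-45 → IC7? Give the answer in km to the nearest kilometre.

1256 km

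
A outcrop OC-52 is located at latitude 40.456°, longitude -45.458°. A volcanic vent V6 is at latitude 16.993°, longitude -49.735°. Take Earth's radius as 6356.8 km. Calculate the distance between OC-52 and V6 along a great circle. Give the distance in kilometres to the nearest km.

2635 km

Δφ = -23.4630°,  Δλ = -4.2770°
a = sin²(Δφ/2) + cos φ₁ cos φ₂ sin²(Δλ/2) = 0.042355
c = 2·arcsin(√a) = 0.414567 rad = 23.7529°
d = R·c = 6356.8 × 0.414567 = 2635.3 km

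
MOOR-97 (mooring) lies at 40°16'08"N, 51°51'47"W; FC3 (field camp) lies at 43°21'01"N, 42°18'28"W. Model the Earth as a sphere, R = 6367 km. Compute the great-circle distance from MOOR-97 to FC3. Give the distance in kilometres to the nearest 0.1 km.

MOOR-97: φ = +40.26889°, λ = -51.86306°
FC3: φ = +43.35028°, λ = -42.30778°
Δφ = 3.0814°,  Δλ = 9.5553°
a = sin²(Δφ/2) + cos φ₁ cos φ₂ sin²(Δλ/2) = 0.004572
c = 2·arcsin(√a) = 0.135335 rad = 7.7541°
d = R·c = 6367 × 0.135335 = 861.7 km

861.7 km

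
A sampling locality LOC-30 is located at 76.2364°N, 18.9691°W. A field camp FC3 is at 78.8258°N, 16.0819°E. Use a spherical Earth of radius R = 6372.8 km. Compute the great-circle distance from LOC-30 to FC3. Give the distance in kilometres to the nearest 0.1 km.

Δφ = 2.5894°,  Δλ = 35.0510°
a = sin²(Δφ/2) + cos φ₁ cos φ₂ sin²(Δλ/2) = 0.004691
c = 2·arcsin(√a) = 0.137095 rad = 7.8550°
d = R·c = 6372.8 × 0.137095 = 873.7 km

873.7 km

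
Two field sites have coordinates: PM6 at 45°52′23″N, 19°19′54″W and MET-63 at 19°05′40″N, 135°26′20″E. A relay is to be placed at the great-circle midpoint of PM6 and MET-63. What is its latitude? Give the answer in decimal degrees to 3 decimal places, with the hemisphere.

67.497°N

PM6: φ = +45.87306°, λ = -19.33167°
MET-63: φ = +19.09444°, λ = +135.43889°
Bx = cos φ₂ cos Δλ = -0.854837,  By = cos φ₂ sin Δλ = 0.402793
φₘ = atan2(sin φ₁ + sin φ₂, √((cos φ₁ + Bx)² + By²)) = 67.49694°
λₘ = λ₁ + atan2(By, cos φ₁ + Bx) = 92.15879°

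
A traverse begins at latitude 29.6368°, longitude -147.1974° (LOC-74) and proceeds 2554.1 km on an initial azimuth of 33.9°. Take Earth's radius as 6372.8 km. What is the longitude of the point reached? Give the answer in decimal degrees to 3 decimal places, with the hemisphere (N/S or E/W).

δ = d/R = 2554.1/6372.8 = 0.400781 rad
φ₂ = arcsin(sin φ₁ cos δ + cos φ₁ sin δ cos θ)
   = arcsin(0.49450·0.92076 + 0.86918·0.39014·0.83001) = 47.45705°
λ₂ = λ₁ + atan2(sin θ sin δ cos φ₁, cos δ − sin φ₁ sin φ₂) = -128.42426°

128.424°W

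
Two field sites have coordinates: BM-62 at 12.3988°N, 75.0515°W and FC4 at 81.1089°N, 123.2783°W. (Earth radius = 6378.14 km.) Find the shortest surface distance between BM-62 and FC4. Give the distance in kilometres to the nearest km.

Δφ = 68.7101°,  Δλ = -48.2268°
a = sin²(Δφ/2) + cos φ₁ cos φ₂ sin²(Δλ/2) = 0.343652
c = 2·arcsin(√a) = 1.252766 rad = 71.7782°
d = R·c = 6378.14 × 1.252766 = 7990.3 km

7990 km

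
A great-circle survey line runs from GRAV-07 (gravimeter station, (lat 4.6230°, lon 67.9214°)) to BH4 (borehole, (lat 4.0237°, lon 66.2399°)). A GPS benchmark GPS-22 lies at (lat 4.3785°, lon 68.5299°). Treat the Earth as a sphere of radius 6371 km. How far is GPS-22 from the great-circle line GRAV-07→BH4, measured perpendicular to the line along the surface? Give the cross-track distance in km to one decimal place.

48.2 km

δ₁₃ = central angle GRAV-07→GPS-22 = 0.011415 rad  (haversine)
θ₁₃ = bearing GRAV-07→GPS-22 = 111.928°,  θ₁₂ = bearing GRAV-07→BH4 = 250.397°
dₓₜ = R·arcsin(sin δ₁₃ · sin(θ₁₃ − θ₁₂)) = 6371·arcsin(0.01141·sin(-138.469°)) = -48.219 km
|dₓₜ| = 48.219 km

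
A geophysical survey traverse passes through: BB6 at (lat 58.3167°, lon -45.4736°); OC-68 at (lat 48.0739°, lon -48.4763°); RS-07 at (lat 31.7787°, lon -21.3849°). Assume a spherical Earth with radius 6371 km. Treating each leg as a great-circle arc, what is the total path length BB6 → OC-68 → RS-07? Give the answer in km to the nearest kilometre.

4066 km

BB6→OC-68: c = 0.181460 rad, d = 1156.08 km
OC-68→RS-07: c = 0.456711 rad, d = 2909.70 km
Total = 1156.08 + 2909.70 = 4065.79 km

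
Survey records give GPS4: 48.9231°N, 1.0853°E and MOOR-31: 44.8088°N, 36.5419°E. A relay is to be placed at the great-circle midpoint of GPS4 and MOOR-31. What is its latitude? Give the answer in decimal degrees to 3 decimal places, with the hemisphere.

48.252°N

Bx = cos φ₂ cos Δλ = 0.577896,  By = cos φ₂ sin Δλ = 0.411549
φₘ = atan2(sin φ₁ + sin φ₂, √((cos φ₁ + Bx)² + By²)) = 48.25193°
λₘ = λ₁ + atan2(By, cos φ₁ + Bx) = 19.51580°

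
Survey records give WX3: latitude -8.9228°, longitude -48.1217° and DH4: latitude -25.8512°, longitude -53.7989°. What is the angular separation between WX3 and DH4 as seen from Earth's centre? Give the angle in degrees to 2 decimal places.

Δφ = -16.9284°,  Δλ = -5.6772°
a = sin²(Δφ/2) + cos φ₁ cos φ₂ sin²(Δλ/2) = 0.023846
c = 2·arcsin(√a) = 0.310082 rad = 17.7664°

17.77°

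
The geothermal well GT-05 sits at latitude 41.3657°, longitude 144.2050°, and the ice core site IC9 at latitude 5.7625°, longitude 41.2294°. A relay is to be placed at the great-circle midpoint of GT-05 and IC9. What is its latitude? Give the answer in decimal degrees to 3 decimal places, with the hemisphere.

Bx = cos φ₂ cos Δλ = -0.223401,  By = cos φ₂ sin Δλ = -0.969541
φₘ = atan2(sin φ₁ + sin φ₂, √((cos φ₁ + Bx)² + By²)) = 34.59898°
λₘ = λ₁ + atan2(By, cos φ₁ + Bx) = 82.73636°

34.599°N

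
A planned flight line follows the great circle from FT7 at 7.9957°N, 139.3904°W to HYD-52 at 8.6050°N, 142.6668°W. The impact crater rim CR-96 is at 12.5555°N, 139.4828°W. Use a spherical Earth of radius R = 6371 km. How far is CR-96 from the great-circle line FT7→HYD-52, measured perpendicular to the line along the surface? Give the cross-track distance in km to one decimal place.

δ₁₃ = central angle FT7→CR-96 = 0.079599 rad  (haversine)
θ₁₃ = bearing FT7→CR-96 = 358.866°,  θ₁₂ = bearing FT7→HYD-52 = 280.877°
dₓₜ = R·arcsin(sin δ₁₃ · sin(θ₁₃ − θ₁₂)) = 6371·arcsin(0.07952·sin(77.988°)) = 496.001 km
|dₓₜ| = 496.001 km

496.0 km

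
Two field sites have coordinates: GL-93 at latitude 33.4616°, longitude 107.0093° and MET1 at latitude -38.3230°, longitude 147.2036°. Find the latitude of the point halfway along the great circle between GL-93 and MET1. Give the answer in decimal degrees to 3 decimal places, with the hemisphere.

Bx = cos φ₂ cos Δλ = 0.599269,  By = cos φ₂ sin Δλ = 0.506320
φₘ = atan2(sin φ₁ + sin φ₂, √((cos φ₁ + Bx)² + By²)) = -2.58793°
λₘ = λ₁ + atan2(By, cos φ₁ + Bx) = 126.46247°

2.588°S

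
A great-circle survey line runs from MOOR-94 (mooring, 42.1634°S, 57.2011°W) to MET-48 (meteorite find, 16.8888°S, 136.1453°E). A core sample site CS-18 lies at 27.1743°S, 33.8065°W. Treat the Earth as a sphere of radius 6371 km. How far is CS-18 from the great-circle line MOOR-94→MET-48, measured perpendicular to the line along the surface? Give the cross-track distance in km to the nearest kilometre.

1864 km

δ₁₃ = central angle MOOR-94→CS-18 = 0.423233 rad  (haversine)
θ₁₃ = bearing MOOR-94→CS-18 = 59.323°,  θ₁₂ = bearing MOOR-94→MET-48 = 194.728°
dₓₜ = R·arcsin(sin δ₁₃ · sin(θ₁₃ − θ₁₂)) = 6371·arcsin(0.41071·sin(-135.405°)) = -1863.582 km
|dₓₜ| = 1863.582 km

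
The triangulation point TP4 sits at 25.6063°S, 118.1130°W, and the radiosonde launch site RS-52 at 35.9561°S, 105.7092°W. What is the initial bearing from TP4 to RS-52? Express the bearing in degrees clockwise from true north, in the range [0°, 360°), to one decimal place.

Δλ = 12.4038°
y = sin Δλ · cos φ₂ = 0.173874
x = cos φ₁ sin φ₂ − sin φ₁ cos φ₂ cos Δλ = -0.187823
θ = atan2(y, x) = 137.2086° → 137.2086° (mod 360°)

137.2°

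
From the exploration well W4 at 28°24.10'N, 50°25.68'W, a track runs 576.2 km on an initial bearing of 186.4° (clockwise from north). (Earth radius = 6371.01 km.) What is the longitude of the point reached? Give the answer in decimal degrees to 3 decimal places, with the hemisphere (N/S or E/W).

51.056°W

W4: φ = +28.40167°, λ = -50.42800°
δ = d/R = 576.2/6371.01 = 0.090441 rad
φ₂ = arcsin(sin φ₁ cos δ + cos φ₁ sin δ cos θ)
   = arcsin(0.47565·0.99591 + 0.87963·0.09032·-0.99377) = 23.25066°
λ₂ = λ₁ + atan2(sin θ sin δ cos φ₁, cos δ − sin φ₁ sin φ₂) = -51.05583°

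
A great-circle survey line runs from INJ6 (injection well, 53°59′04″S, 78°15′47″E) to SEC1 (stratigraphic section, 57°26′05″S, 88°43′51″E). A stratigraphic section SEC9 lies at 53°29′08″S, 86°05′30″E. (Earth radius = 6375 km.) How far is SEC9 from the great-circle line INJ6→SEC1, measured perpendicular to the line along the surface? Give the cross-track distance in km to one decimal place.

INJ6: φ = -53.98444°, λ = +78.26306°
SEC1: φ = -57.43472°, λ = +88.73083°
SEC9: φ = -53.48556°, λ = +86.09167°
δ₁₃ = central angle INJ6→SEC9 = 0.081248 rad  (haversine)
θ₁₃ = bearing INJ6→SEC9 = 87.018°,  θ₁₂ = bearing INJ6→SEC1 = 124.586°
dₓₜ = R·arcsin(sin δ₁₃ · sin(θ₁₃ − θ₁₂)) = 6375·arcsin(0.08116·sin(-37.568°)) = -315.580 km
|dₓₜ| = 315.580 km

315.6 km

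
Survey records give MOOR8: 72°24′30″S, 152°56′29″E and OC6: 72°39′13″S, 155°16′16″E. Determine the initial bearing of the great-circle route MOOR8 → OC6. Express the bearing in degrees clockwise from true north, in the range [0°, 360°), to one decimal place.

MOOR8: φ = -72.40833°, λ = +152.94139°
OC6: φ = -72.65361°, λ = +155.27111°
Δλ = 2.3297°
y = sin Δλ · cos φ₂ = 0.012120
x = cos φ₁ sin φ₂ − sin φ₁ cos φ₂ cos Δλ = -0.004516
θ = atan2(y, x) = 110.4353° → 110.4353° (mod 360°)

110.4°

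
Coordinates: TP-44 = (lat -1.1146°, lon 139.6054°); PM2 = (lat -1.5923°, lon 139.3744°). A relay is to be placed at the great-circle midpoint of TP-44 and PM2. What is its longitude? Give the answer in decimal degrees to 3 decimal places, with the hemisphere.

Bx = cos φ₂ cos Δλ = 0.999606,  By = cos φ₂ sin Δλ = -0.004030
φₘ = atan2(sin φ₁ + sin φ₂, √((cos φ₁ + Bx)² + By²)) = -1.35345°
λₘ = λ₁ + atan2(By, cos φ₁ + Bx) = 139.48991°

139.490°E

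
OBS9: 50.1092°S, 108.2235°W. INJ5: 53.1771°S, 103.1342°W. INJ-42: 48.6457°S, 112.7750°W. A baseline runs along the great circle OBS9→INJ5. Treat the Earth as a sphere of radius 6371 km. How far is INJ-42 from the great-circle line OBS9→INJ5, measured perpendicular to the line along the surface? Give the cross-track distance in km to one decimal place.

δ₁₃ = central angle OBS9→INJ-42 = 0.057671 rad  (haversine)
θ₁₃ = bearing OBS9→INJ-42 = 294.543°,  θ₁₂ = bearing OBS9→INJ5 = 136.143°
dₓₜ = R·arcsin(sin δ₁₃ · sin(θ₁₃ − θ₁₂)) = 6371·arcsin(0.05764·sin(158.399°)) = 135.195 km
|dₓₜ| = 135.195 km

135.2 km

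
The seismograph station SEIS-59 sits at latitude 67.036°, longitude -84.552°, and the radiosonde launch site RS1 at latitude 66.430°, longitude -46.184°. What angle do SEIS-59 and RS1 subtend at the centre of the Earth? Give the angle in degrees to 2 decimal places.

14.93°

Δφ = -0.6060°,  Δλ = 38.3680°
a = sin²(Δφ/2) + cos φ₁ cos φ₂ sin²(Δλ/2) = 0.016874
c = 2·arcsin(√a) = 0.260535 rad = 14.9276°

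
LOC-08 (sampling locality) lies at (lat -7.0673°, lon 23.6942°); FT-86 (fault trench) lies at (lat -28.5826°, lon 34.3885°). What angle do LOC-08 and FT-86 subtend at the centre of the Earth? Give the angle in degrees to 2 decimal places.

23.77°

Δφ = -21.5153°,  Δλ = 10.6943°
a = sin²(Δφ/2) + cos φ₁ cos φ₂ sin²(Δλ/2) = 0.042408
c = 2·arcsin(√a) = 0.414833 rad = 23.7682°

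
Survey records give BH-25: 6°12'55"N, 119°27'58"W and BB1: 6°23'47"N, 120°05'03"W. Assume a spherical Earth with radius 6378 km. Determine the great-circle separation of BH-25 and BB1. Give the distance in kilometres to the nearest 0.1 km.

71.3 km

BH-25: φ = +6.21528°, λ = -119.46611°
BB1: φ = +6.39639°, λ = -120.08417°
Δφ = 0.1811°,  Δλ = -0.6181°
a = sin²(Δφ/2) + cos φ₁ cos φ₂ sin²(Δλ/2) = 0.000031
c = 2·arcsin(√a) = 0.011178 rad = 0.6405°
d = R·c = 6378 × 0.011178 = 71.3 km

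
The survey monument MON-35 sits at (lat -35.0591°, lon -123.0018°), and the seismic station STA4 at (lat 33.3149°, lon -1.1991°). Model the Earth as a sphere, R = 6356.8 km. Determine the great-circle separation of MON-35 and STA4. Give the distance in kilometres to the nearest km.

14704 km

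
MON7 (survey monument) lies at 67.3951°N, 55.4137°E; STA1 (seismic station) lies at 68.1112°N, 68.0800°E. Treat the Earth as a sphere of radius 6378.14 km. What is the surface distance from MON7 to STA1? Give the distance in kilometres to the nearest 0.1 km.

Δφ = 0.7161°,  Δλ = 12.6663°
a = sin²(Δφ/2) + cos φ₁ cos φ₂ sin²(Δλ/2) = 0.001783
c = 2·arcsin(√a) = 0.084470 rad = 4.8397°
d = R·c = 6378.14 × 0.084470 = 538.8 km

538.8 km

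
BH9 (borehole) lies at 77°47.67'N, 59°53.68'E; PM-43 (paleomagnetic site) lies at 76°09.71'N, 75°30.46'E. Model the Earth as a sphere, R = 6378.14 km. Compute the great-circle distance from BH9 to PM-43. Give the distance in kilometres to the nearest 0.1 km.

BH9: φ = +77.79450°, λ = +59.89467°
PM-43: φ = +76.16183°, λ = +75.50767°
Δφ = -1.6327°,  Δλ = 15.6130°
a = sin²(Δφ/2) + cos φ₁ cos φ₂ sin²(Δλ/2) = 0.001136
c = 2·arcsin(√a) = 0.067419 rad = 3.8628°
d = R·c = 6378.14 × 0.067419 = 430.0 km

430.0 km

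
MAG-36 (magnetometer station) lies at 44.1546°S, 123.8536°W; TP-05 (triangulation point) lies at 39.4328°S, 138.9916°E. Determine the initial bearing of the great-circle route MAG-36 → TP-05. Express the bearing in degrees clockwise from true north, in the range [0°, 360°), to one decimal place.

Δλ = -97.1548°
y = sin Δλ · cos φ₂ = -0.766356
x = cos φ₁ sin φ₂ − sin φ₁ cos φ₂ cos Δλ = -0.522725
θ = atan2(y, x) = -124.2976° → 235.7024° (mod 360°)

235.7°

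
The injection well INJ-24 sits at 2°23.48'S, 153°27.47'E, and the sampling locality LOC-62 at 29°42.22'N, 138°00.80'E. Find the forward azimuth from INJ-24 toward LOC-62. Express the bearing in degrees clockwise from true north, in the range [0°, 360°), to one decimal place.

336.4°

INJ-24: φ = -2.39133°, λ = +153.45783°
LOC-62: φ = +29.70367°, λ = +138.01333°
Δλ = -15.4445°
y = sin Δλ · cos φ₂ = -0.231312
x = cos φ₁ sin φ₂ − sin φ₁ cos φ₂ cos Δλ = 0.530016
θ = atan2(y, x) = -23.5777° → 336.4223° (mod 360°)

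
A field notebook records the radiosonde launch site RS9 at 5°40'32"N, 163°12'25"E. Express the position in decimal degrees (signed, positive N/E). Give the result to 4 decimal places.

lat: 5.6756° N → +5.6756°
lon: 163.2069° E → +163.2069°

+5.6756°, +163.2069°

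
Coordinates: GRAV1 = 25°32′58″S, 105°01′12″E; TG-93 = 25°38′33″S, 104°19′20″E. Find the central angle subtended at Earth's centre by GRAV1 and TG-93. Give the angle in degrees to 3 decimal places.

0.636°

GRAV1: φ = -25.54944°, λ = +105.02000°
TG-93: φ = -25.64250°, λ = +104.32222°
Δφ = -0.0931°,  Δλ = -0.6978°
a = sin²(Δφ/2) + cos φ₁ cos φ₂ sin²(Δλ/2) = 0.000031
c = 2·arcsin(√a) = 0.011103 rad = 0.6361°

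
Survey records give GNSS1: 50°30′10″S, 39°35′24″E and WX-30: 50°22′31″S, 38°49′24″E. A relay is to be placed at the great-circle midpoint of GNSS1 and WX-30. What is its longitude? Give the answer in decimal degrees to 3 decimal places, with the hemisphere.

GNSS1: φ = -50.50278°, λ = +39.59000°
WX-30: φ = -50.37528°, λ = +38.82333°
Bx = cos φ₂ cos Δλ = 0.637699,  By = cos φ₂ sin Δλ = -0.008533
φₘ = atan2(sin φ₁ + sin φ₂, √((cos φ₁ + Bx)² + By²)) = -50.43966°
λₘ = λ₁ + atan2(By, cos φ₁ + Bx) = 39.20615°

39.206°E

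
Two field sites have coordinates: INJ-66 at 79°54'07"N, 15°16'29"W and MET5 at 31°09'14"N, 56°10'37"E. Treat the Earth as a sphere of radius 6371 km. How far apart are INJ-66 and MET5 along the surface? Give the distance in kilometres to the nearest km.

INJ-66: φ = +79.90194°, λ = -15.27472°
MET5: φ = +31.15389°, λ = +56.17694°
Δφ = -48.7481°,  Δλ = 71.4517°
a = sin²(Δφ/2) + cos φ₁ cos φ₂ sin²(Δλ/2) = 0.221472
c = 2·arcsin(√a) = 0.979961 rad = 56.1476°
d = R·c = 6371 × 0.979961 = 6243.3 km

6243 km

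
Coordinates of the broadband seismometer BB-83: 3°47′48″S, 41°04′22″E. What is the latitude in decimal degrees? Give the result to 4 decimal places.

3° + 47′/60 + 48″/3600 = 3 + 0.78333 + 0.01333 = 3.7967°

3.7967°S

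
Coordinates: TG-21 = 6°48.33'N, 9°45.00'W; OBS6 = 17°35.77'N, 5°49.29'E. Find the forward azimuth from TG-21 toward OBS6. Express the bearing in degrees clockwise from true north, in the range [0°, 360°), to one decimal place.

TG-21: φ = +6.80550°, λ = -9.75000°
OBS6: φ = +17.59617°, λ = +5.82150°
Δλ = 15.5715°
y = sin Δλ · cos φ₂ = 0.255881
x = cos φ₁ sin φ₂ − sin φ₁ cos φ₂ cos Δλ = 0.191367
θ = atan2(y, x) = 53.2080° → 53.2080° (mod 360°)

53.2°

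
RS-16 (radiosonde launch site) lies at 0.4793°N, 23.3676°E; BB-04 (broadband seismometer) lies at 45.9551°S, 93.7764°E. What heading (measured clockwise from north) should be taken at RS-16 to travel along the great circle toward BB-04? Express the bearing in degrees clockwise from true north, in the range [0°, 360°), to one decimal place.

Δλ = 70.4088°
y = sin Δλ · cos φ₂ = 0.654975
x = cos φ₁ sin φ₂ − sin φ₁ cos φ₂ cos Δλ = -0.720720
θ = atan2(y, x) = 137.7361° → 137.7361° (mod 360°)

137.7°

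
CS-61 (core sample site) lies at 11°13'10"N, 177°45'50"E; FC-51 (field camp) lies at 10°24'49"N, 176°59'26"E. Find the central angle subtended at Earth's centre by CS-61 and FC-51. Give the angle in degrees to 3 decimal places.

CS-61: φ = +11.21944°, λ = +177.76389°
FC-51: φ = +10.41361°, λ = +176.99056°
Δφ = -0.8058°,  Δλ = -0.7733°
a = sin²(Δφ/2) + cos φ₁ cos φ₂ sin²(Δλ/2) = 0.000093
c = 2·arcsin(√a) = 0.019328 rad = 1.1074°

1.107°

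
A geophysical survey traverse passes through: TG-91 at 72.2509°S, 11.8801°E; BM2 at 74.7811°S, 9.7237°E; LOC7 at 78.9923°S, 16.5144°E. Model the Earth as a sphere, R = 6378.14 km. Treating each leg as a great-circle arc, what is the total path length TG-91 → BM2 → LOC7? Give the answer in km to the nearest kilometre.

TG-91→BM2: c = 0.045426 rad, d = 289.73 km
BM2→LOC7: c = 0.078141 rad, d = 498.40 km
Total = 289.73 + 498.40 = 788.13 km

788 km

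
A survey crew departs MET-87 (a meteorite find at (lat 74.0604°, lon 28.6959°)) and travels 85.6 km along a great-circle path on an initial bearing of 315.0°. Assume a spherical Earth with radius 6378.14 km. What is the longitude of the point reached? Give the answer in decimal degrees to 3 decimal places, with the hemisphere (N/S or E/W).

δ = d/R = 85.6/6378.14 = 0.013421 rad
φ₂ = arcsin(sin φ₁ cos δ + cos φ₁ sin δ cos θ)
   = arcsin(0.96155·0.99991 + 0.27462·0.01342·0.70711) = 74.59479°
λ₂ = λ₁ + atan2(sin θ sin δ cos φ₁, cos δ − sin φ₁ sin φ₂) = 26.64867°

26.649°E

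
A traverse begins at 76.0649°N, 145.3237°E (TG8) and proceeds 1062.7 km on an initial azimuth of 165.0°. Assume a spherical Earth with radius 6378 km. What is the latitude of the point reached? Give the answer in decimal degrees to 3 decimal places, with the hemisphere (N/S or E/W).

66.715°N

δ = d/R = 1062.7/6378 = 0.166620 rad
φ₂ = arcsin(sin φ₁ cos δ + cos φ₁ sin δ cos θ)
   = arcsin(0.97057·0.98615 + 0.24082·0.16585·-0.96593) = 66.71477°
λ₂ = λ₁ + atan2(sin θ sin δ cos φ₁, cos δ − sin φ₁ sin φ₂) = 151.55752°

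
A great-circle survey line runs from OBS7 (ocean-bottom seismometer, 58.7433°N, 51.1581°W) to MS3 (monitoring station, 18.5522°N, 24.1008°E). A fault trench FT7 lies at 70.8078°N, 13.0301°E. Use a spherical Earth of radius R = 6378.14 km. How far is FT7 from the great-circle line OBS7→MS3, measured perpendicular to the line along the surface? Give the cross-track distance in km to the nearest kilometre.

2490 km

δ₁₃ = central angle OBS7→FT7 = 0.491534 rad  (haversine)
θ₁₃ = bearing OBS7→FT7 = 38.831°,  θ₁₂ = bearing OBS7→MS3 = 92.568°
dₓₜ = R·arcsin(sin δ₁₃ · sin(θ₁₃ − θ₁₂)) = 6378.14·arcsin(0.47198·sin(-53.738°)) = -2490.074 km
|dₓₜ| = 2490.074 km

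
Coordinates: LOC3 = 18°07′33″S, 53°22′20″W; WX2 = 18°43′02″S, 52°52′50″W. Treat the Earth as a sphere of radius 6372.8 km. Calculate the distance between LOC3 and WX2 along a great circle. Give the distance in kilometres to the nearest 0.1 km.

LOC3: φ = -18.12583°, λ = -53.37222°
WX2: φ = -18.71722°, λ = -52.88056°
Δφ = -0.5914°,  Δλ = 0.4917°
a = sin²(Δφ/2) + cos φ₁ cos φ₂ sin²(Δλ/2) = 0.000043
c = 2·arcsin(√a) = 0.013146 rad = 0.7532°
d = R·c = 6372.8 × 0.013146 = 83.8 km

83.8 km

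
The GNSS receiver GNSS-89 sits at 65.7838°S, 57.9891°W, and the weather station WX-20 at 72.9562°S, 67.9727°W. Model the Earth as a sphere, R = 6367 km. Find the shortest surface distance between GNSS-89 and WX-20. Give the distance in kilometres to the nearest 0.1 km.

Δφ = -7.1724°,  Δλ = -9.9836°
a = sin²(Δφ/2) + cos φ₁ cos φ₂ sin²(Δλ/2) = 0.004823
c = 2·arcsin(√a) = 0.139004 rad = 7.9644°
d = R·c = 6367 × 0.139004 = 885.0 km

885.0 km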